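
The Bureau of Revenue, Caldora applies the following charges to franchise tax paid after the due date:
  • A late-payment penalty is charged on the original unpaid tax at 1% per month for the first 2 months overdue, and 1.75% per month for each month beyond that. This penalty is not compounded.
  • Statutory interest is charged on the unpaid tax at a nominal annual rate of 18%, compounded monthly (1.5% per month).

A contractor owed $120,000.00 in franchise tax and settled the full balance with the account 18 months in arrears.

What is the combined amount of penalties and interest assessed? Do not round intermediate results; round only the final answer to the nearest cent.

Penalty, months 1–2: 2 × 1% × $120,000.00 = $2,400.00
Penalty, months 3–18: 16 × 1.75% × $120,000.00 = $33,600.00
Interest: $120,000.00 × ((1 + 0.015)^18 − 1) = $120,000.00 × 0.3073406… = $36,880.8763…
Penalties + interest = $36,000.0000 + $36,880.8763… = $72,880.88

$72,880.88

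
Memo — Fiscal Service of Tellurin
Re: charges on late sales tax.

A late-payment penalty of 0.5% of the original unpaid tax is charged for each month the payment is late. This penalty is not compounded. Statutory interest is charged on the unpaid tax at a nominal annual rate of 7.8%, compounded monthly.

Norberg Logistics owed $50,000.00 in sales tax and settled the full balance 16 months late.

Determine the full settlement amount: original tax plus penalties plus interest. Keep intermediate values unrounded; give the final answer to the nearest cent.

Late-payment penalty: 16 × 0.5% × $50,000.00 = $4,000.00
Interest (7.8%/yr ÷ 12 = 0.65%/month): $50,000.00 × ((1 + 0.0065)^16 − 1) = $5,461.3545…
Total = $50,000.00 + $4,000.0000 + $5,461.3545… = $59,461.35

$59,461.35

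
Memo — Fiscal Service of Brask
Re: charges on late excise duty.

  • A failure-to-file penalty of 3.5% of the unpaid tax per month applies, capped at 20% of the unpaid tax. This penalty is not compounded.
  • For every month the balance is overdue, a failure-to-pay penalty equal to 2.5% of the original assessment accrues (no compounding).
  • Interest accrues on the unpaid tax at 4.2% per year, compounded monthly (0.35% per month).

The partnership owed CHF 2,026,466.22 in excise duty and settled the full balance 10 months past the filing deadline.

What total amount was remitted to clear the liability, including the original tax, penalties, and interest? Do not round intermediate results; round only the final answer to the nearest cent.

CHF 3,010,429.92

Failure-to-file: 10 × 3.5% × CHF 2,026,466.22 = CHF 709,263.18…, capped at 20% × CHF 2,026,466.22 = CHF 405,293.24…
Failure-to-pay penalty = 2.5% × CHF 2,026,466.22 × 10 mo = CHF 506,616.56…
Interest: CHF 2,026,466.22 × ((1 + 0.0035)^10 − 1) = CHF 2,026,466.22 × 0.0355564… = CHF 72,053.8975…
Total = CHF 2,026,466.22 + CHF 911,909.7990 + CHF 72,053.8975… = CHF 3,010,429.92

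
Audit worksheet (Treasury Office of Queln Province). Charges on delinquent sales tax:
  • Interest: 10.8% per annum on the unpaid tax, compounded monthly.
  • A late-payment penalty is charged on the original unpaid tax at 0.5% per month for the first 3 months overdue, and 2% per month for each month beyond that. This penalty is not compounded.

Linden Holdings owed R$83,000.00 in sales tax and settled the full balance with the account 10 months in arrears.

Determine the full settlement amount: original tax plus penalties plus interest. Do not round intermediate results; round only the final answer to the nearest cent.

R$103,644.91

Penalty, months 1–3: 3 × 0.5% × R$83,000.00 = R$1,245.00
Penalty, months 4–10: 7 × 2% × R$83,000.00 = R$11,620.00
Interest (10.8%/yr ÷ 12 = 0.9%/month): R$83,000.00 × ((1 + 0.009)^10 − 1) = R$7,779.9114…
Total = R$83,000.00 + R$12,865.0000 + R$7,779.9114… = R$103,644.91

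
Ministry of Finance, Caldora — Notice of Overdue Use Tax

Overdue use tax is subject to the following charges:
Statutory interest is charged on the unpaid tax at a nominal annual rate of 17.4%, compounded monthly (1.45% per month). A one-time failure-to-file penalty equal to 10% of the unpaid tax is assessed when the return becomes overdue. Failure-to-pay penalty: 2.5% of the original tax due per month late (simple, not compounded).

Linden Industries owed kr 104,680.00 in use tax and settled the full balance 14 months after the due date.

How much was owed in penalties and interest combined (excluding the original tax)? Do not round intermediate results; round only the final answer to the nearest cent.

Failure-to-file penalty: 10% × kr 104,680.00 = kr 10,468.00
Failure-to-pay penalty = 2.5% × kr 104,680.00 × 14 mo = kr 36,638.00
Interest: kr 104,680.00 × ((1 + 0.0145)^14 − 1) = kr 104,680.00 × 0.2232880… = kr 23,373.7889…
Penalties + interest = kr 47,106.0000 + kr 23,373.7889… = kr 70,479.79

kr 70,479.79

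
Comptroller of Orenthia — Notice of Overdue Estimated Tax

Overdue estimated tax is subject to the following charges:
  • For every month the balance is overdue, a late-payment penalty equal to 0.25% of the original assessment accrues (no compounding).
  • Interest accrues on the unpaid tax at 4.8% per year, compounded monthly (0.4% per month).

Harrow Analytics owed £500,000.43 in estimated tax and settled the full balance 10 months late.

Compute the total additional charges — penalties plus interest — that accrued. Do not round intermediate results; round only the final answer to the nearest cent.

£32,863.90

Late-payment penalty = 0.25% × £500,000.43 × 10 mo = £12,500.01…
Interest: £500,000.43 × ((1 + 0.004)^10 − 1) = £500,000.43 × 0.0407277… = £20,363.8845…
Penalties + interest = £12,500.0108… + £20,363.8845… = £32,863.90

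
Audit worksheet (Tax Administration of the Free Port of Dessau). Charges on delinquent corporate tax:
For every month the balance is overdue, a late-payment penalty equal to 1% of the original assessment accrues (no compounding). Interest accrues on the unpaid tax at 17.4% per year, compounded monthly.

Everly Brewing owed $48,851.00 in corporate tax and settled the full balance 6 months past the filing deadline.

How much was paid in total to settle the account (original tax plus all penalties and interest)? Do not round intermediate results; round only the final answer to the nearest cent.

$56,189.17

Late-payment penalty = 1% × $48,851.00 × 6 mo = $2,931.06
Interest (17.4%/yr ÷ 12 = 1.45%/month): $48,851.00 × ((1 + 0.0145)^6 − 1) = $4,407.1120…
Total = $48,851.00 + $2,931.0600 + $4,407.1120… = $56,189.17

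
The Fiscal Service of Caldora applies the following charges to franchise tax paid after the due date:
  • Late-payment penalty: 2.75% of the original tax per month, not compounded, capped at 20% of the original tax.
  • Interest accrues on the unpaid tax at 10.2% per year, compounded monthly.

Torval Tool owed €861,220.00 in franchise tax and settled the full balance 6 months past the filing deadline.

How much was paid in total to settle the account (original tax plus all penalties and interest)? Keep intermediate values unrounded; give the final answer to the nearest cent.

€1,048,187.51

Penalty: 6 × 2.75% × €861,220.00 = €142,101.30 (below the 20% cap of €172,244.00)
Interest (10.2%/yr ÷ 12 = 0.85%/month): €861,220.00 × ((1 + 0.0085)^6 − 1) = €44,866.2128…
Total = €861,220.00 + €142,101.3000 + €44,866.2128… = €1,048,187.51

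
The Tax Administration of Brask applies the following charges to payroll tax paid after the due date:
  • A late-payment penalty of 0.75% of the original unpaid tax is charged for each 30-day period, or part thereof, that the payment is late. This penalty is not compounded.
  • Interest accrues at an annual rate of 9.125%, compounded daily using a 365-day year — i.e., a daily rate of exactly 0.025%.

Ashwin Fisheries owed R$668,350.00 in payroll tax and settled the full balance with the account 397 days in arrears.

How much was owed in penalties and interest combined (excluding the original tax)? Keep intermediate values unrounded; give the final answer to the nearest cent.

R$139,904.80

Penalty periods: ⌈397/30⌉ = 14; penalty = 14 × 0.75% × R$668,350.00 = R$70,176.75
Interest: R$668,350.00 × ((1 + 0.00025)^397 − 1) = R$668,350.00 × 0.10432865… = R$69,728.0547…
Penalties + interest = R$70,176.7500 + R$69,728.0547… = R$139,904.80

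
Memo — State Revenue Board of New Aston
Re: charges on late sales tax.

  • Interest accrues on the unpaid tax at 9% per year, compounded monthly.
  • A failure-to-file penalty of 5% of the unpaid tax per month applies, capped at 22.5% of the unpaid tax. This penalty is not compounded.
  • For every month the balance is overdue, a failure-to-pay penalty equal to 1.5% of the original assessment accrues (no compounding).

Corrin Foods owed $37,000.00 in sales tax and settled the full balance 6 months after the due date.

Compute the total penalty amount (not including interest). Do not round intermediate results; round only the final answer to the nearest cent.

$11,655.00

Failure-to-file: 6 × 5% × $37,000.00 = $11,100.00, capped at 22.5% × $37,000.00 = $8,325.00
Failure-to-pay penalty = 1.5% × $37,000.00 × 6 mo = $3,330.00
Total penalty = $8,325.00 + $3,330.00 = $11,655.00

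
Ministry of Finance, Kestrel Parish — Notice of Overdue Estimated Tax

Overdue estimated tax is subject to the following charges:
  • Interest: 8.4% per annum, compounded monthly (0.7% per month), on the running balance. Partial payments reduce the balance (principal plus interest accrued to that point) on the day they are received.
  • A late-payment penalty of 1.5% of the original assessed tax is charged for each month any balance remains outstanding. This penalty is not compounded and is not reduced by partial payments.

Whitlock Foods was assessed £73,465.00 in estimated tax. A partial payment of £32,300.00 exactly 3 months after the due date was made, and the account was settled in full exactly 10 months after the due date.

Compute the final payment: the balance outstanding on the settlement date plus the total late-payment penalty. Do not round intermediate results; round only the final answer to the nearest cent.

Balance at month 3: £73,465.0000 × (1 + 0.007)^3 = £75,018.5896…
After £32,300.00 payment: £75,018.5896… − £32,300.00 = £42,718.5896…
Balance at month 10: £42,718.5896… × (1 + 0.007)^7 = £44,856.2743…
Penalty: 10 × 1.5% × £73,465.00 = £11,019.75
Final settlement = outstanding balance + penalty = £44,856.2743… + £11,019.75 = £55,876.02

£55,876.02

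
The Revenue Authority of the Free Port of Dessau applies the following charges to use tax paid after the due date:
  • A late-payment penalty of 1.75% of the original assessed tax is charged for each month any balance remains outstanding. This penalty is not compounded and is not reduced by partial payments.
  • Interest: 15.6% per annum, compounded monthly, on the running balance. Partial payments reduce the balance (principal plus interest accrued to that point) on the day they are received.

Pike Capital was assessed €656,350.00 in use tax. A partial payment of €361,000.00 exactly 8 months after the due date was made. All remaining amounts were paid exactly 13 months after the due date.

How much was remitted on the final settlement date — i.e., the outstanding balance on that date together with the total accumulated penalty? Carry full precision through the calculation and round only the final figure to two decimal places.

€540,587.84

Monthly rate = 15.6% ÷ 12 = 1.3%
Balance at month 8: €656,350.0000 × (1 + 0.013)^8 = €727,798.3262…
After €361,000.00 payment: €727,798.3262… − €361,000.00 = €366,798.3262…
Balance at month 13: €366,798.3262… × (1 + 0.013)^5 = €391,268.2177…
Penalty: 13 × 1.75% × €656,350.00 = €149,319.63…
Final settlement = outstanding balance + penalty = €391,268.2177… + €149,319.63… = €540,587.84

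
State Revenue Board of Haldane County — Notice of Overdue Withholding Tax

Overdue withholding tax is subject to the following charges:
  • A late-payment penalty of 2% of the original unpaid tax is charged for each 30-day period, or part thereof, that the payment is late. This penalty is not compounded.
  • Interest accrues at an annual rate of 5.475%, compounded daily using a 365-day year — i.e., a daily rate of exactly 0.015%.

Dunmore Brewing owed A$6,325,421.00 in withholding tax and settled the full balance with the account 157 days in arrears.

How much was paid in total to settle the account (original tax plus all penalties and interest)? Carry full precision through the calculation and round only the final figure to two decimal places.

Penalty periods: ⌈157/30⌉ = 6; penalty = 6 × 2% × A$6,325,421.00 = A$759,050.52
Interest: A$6,325,421.00 × ((1 + 0.00015)^157 − 1) = A$6,325,421.00 × 0.02382768… = A$150,720.1251…
Total = A$6,325,421.00 + A$759,050.5200 + A$150,720.1251… = A$7,235,191.65

A$7,235,191.65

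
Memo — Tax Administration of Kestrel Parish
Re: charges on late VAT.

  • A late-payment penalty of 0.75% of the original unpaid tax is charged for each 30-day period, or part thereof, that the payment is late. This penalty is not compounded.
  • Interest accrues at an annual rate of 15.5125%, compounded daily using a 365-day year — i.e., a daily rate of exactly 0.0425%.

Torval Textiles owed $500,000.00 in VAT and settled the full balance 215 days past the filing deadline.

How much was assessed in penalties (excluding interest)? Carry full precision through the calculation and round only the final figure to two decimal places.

$30,000.00

Penalty periods: ⌈215/30⌉ = 8; penalty = 8 × 0.75% × $500,000.00 = $30,000.00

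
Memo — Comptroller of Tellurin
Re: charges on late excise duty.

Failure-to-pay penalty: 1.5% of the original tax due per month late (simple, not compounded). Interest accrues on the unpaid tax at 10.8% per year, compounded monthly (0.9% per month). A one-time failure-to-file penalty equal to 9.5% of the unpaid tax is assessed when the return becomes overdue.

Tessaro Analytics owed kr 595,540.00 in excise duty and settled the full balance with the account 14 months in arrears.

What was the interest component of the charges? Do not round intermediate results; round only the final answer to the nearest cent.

Interest: kr 595,540.00 × ((1 + 0.009)^14 − 1) = kr 595,540.00 × 0.1336430… = kr 79,589.7781…

kr 79,589.78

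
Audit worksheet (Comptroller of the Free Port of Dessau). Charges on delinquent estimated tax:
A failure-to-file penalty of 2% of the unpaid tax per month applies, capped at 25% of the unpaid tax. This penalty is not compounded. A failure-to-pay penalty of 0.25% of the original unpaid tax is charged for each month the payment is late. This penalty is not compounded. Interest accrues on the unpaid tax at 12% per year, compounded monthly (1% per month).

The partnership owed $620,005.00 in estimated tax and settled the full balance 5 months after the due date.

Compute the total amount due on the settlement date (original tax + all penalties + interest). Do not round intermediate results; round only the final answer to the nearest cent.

$721,382.05

Failure-to-file: 5 × 2% × $620,005.00 = $62,000.50 (under the 25% cap)
Failure-to-pay penalty = 0.25% × $620,005.00 × 5 mo = $7,750.06…
Interest: $620,005.00 × ((1 + 0.01)^5 − 1) = $620,005.00 × 0.0510101… = $31,626.4861…
Total = $620,005.00 + $69,750.5625 + $31,626.4861… = $721,382.05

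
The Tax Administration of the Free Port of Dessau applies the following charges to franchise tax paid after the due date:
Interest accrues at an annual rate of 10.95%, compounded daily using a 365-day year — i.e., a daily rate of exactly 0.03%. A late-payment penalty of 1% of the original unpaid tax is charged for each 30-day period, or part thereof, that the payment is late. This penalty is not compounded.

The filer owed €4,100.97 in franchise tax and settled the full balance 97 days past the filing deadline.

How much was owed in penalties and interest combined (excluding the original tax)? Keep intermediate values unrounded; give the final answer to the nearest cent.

€285.11

Penalty periods: ⌈97/30⌉ = 4; penalty = 4 × 1% × €4,100.97 = €164.04…
Interest: €4,100.97 × ((1 + 0.0003)^97 − 1) = €4,100.97 × 0.02952305… = €121.0731…
Penalties + interest = €164.0388 + €121.0731… = €285.11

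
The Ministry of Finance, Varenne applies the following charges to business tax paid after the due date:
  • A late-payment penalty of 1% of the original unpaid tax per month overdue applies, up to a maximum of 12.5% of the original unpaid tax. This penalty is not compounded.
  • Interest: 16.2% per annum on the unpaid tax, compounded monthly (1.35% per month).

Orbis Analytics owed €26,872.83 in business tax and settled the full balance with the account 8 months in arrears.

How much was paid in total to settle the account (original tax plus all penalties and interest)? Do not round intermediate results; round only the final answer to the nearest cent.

Penalty: 8 × 1% × €26,872.83 = €2,149.83… (below the 12.5% cap of €3,359.10…)
Interest: €26,872.83 × ((1 + 0.0135)^8 − 1) = €26,872.83 × 0.1132431… = €3,043.1634…
Total = €26,872.83 + €2,149.8264 + €3,043.1634… = €32,065.82

€32,065.82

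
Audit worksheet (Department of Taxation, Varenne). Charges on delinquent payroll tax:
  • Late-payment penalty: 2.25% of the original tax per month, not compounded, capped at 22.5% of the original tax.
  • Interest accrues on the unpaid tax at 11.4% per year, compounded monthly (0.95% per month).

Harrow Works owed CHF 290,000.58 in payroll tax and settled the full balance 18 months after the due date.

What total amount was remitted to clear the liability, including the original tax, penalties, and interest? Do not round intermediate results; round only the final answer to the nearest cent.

CHF 409,055.52

Penalty (uncapped): 18 × 2.25% × CHF 290,000.58 = CHF 117,450.23…; cap = 22.5% × CHF 290,000.58 = CHF 65,250.13… → penalty = CHF 65,250.13…
Interest: CHF 290,000.58 × ((1 + 0.0095)^18 − 1) = CHF 290,000.58 × 0.1855335… = CHF 53,804.8135…
Total = CHF 290,000.58 + CHF 65,250.1305 + CHF 53,804.8135… = CHF 409,055.52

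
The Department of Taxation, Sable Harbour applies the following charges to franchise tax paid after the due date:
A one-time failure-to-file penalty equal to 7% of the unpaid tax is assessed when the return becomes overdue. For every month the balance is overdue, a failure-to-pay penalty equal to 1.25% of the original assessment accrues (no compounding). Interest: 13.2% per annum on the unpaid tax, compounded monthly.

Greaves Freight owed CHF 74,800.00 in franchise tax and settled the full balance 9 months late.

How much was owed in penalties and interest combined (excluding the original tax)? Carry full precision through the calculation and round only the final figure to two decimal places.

Failure-to-file penalty: 7% × CHF 74,800.00 = CHF 5,236.00
Failure-to-pay penalty = 1.25% × CHF 74,800.00 × 9 mo = CHF 8,415.00
Interest (13.2%/yr ÷ 12 = 1.1%/month): CHF 74,800.00 × ((1 + 0.011)^9 − 1) = CHF 7,739.5313…
Penalties + interest = CHF 13,651.0000 + CHF 7,739.5313… = CHF 21,390.53

CHF 21,390.53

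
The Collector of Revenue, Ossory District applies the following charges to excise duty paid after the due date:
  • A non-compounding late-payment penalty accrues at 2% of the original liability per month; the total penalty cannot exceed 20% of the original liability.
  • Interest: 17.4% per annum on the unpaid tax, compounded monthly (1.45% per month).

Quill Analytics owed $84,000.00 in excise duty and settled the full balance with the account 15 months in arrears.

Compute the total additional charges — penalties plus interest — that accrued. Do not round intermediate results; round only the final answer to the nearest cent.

$37,046.16

Penalty (uncapped): 15 × 2% × $84,000.00 = $25,200.00; cap = 20% × $84,000.00 = $16,800.00 → penalty = $16,800.00
Interest: $84,000.00 × ((1 + 0.0145)^15 − 1) = $84,000.00 × 0.2410257… = $20,246.1577…
Penalties + interest = $16,800.0000 + $20,246.1577… = $37,046.16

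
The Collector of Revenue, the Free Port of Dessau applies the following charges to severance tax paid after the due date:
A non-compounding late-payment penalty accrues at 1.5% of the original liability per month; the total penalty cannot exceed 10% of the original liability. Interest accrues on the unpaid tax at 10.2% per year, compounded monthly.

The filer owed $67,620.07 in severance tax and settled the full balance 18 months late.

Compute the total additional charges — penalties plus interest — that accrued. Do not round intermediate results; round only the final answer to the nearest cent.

$17,890.36

Penalty (uncapped): 18 × 1.5% × $67,620.07 = $18,257.42…; cap = 10% × $67,620.07 = $6,762.01… → penalty = $6,762.01…
Interest (10.2%/yr ÷ 12 = 0.85%/month): $67,620.07 × ((1 + 0.0085)^18 − 1) = $11,128.3524…
Penalties + interest = $6,762.0070 + $11,128.3524… = $17,890.36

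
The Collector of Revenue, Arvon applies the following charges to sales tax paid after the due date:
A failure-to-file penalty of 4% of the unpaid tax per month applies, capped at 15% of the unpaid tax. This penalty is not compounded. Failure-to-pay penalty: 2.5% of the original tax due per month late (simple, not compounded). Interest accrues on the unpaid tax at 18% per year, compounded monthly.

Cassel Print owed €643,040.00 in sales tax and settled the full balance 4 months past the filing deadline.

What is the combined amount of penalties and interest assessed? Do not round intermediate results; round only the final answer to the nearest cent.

€200,219.22

Failure-to-file: 4 × 4% × €643,040.00 = €102,886.40, capped at 15% × €643,040.00 = €96,456.00
Failure-to-pay penalty = 2.5% × €643,040.00 × 4 mo = €64,304.00
Interest (18%/yr ÷ 12 = 1.5%/month): €643,040.00 × ((1 + 0.015)^4 − 1) = €39,459.2176…
Penalties + interest = €160,760.0000 + €39,459.2176… = €200,219.22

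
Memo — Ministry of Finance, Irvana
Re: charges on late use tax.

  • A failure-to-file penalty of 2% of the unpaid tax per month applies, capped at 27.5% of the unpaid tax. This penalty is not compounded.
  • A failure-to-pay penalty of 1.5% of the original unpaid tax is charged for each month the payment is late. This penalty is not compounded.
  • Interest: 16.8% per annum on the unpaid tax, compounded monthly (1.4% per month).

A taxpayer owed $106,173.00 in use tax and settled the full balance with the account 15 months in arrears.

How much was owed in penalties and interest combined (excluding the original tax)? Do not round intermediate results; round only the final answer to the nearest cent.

$77,706.17

Failure-to-file: 15 × 2% × $106,173.00 = $31,851.90, capped at 27.5% × $106,173.00 = $29,197.58…
Failure-to-pay penalty = 1.5% × $106,173.00 × 15 mo = $23,888.93…
Interest: $106,173.00 × ((1 + 0.014)^15 − 1) = $106,173.00 × 0.2318826… = $24,619.6725…
Penalties + interest = $53,086.5000 + $24,619.6725… = $77,706.17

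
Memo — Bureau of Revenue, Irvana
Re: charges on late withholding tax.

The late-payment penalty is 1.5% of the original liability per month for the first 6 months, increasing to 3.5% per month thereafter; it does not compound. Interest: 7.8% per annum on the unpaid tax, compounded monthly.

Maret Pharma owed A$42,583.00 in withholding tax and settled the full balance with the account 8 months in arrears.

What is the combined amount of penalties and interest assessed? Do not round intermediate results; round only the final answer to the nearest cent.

A$9,078.63

Penalty, months 1–6: 6 × 1.5% × A$42,583.00 = A$3,832.47
Penalty, months 7–8: 2 × 3.5% × A$42,583.00 = A$2,980.81
Interest (7.8%/yr ÷ 12 = 0.65%/month): A$42,583.00 × ((1 + 0.0065)^8 − 1) = A$2,265.3519…
Penalties + interest = A$6,813.2800 + A$2,265.3519… = A$9,078.63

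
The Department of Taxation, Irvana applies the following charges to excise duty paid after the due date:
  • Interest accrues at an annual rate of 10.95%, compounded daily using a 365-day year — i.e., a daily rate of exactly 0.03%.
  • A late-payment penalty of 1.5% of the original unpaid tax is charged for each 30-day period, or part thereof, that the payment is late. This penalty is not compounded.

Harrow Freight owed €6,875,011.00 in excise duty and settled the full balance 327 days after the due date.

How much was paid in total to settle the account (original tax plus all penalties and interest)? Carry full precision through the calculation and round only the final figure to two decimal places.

€8,717,904.85

Penalty periods: ⌈327/30⌉ = 11; penalty = 11 × 1.5% × €6,875,011.00 = €1,134,376.82…
Interest: €6,875,011.00 × ((1 + 0.0003)^327 − 1) = €6,875,011.00 × 0.10305686… = €708,517.0361…
Total = €6,875,011.00 + €1,134,376.8150 + €708,517.0361… = €8,717,904.85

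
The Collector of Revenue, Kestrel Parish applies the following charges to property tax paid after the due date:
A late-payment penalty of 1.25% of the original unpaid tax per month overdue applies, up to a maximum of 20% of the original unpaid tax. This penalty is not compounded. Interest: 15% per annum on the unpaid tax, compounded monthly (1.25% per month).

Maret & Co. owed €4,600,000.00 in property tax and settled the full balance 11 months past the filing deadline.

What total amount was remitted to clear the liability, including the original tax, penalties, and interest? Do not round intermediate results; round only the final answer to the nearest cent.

Penalty: 11 × 1.25% × €4,600,000.00 = €632,500.00 (below the 20% cap of €920,000.00)
Interest: €4,600,000.00 × ((1 + 0.0125)^11 − 1) = €4,600,000.00 × 0.1464242… = €673,551.3892…
Total = €4,600,000.00 + €632,500.0000 + €673,551.3892… = €5,906,051.39

€5,906,051.39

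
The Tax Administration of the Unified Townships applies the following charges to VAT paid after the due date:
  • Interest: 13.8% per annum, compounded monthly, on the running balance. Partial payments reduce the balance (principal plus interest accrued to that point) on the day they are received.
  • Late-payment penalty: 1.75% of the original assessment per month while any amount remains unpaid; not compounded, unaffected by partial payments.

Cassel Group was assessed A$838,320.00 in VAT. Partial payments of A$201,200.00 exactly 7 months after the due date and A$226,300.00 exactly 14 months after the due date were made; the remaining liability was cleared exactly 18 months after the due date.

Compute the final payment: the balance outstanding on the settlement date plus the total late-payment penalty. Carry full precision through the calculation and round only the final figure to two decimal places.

A$828,914.85

Monthly rate = 13.8% ÷ 12 = 1.15%
Balance at month 7: A$838,320.0000 × (1 + 0.0115)^7 = A$908,178.1253…
After A$201,200.00 payment: A$908,178.1253… − A$201,200.00 = A$706,978.1253…
Balance at month 14: A$706,978.1253… × (1 + 0.0115)^7 = A$765,891.3880…
After A$226,300.00 payment: A$765,891.3880… − A$226,300.00 = A$539,591.3880…
Balance at month 18: A$539,591.3880… × (1 + 0.0115)^4 = A$564,844.0497…
Penalty: 18 × 1.75% × A$838,320.00 = A$264,070.80
Final settlement = outstanding balance + penalty = A$564,844.0497… + A$264,070.80 = A$828,914.85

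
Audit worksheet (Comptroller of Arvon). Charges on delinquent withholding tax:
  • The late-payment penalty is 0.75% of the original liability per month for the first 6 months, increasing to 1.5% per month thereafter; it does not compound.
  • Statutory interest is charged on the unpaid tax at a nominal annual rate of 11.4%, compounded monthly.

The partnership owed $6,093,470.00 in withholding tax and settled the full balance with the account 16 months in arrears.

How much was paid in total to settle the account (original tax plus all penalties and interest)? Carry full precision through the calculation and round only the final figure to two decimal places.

$8,276,914.45

Penalty, months 1–6: 6 × 0.75% × $6,093,470.00 = $274,206.15
Penalty, months 7–16: 10 × 1.5% × $6,093,470.00 = $914,020.50
Interest (11.4%/yr ÷ 12 = 0.95%/month): $6,093,470.00 × ((1 + 0.0095)^16 − 1) = $995,217.8034…
Total = $6,093,470.00 + $1,188,226.6500 + $995,217.8034… = $8,276,914.45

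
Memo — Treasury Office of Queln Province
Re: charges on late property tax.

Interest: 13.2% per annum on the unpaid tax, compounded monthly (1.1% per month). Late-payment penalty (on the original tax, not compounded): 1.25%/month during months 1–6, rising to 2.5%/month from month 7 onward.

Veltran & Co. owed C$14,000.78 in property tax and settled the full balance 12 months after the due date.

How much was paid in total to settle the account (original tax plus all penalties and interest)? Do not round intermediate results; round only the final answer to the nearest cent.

Penalty, months 1–6: 6 × 1.25% × C$14,000.78 = C$1,050.06…
Penalty, months 7–12: 6 × 2.5% × C$14,000.78 = C$2,100.12…
Interest: C$14,000.78 × ((1 + 0.011)^12 − 1) = C$14,000.78 × 0.1402862… = C$1,964.1162…
Total = C$14,000.78 + C$3,150.1755 + C$1,964.1162… = C$19,115.07

C$19,115.07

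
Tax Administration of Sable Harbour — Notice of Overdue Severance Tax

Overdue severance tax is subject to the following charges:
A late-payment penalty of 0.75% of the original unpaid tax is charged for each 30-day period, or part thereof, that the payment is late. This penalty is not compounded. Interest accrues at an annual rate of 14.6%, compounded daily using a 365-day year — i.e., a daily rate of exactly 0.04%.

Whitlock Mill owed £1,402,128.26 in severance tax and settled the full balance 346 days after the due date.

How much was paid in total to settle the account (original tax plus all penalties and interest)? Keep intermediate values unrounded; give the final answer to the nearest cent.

Penalty periods: ⌈346/30⌉ = 12; penalty = 12 × 0.75% × £1,402,128.26 = £126,191.54…
Interest: £1,402,128.26 × ((1 + 0.0004)^346 − 1) = £1,402,128.26 × 0.14840305… = £208,080.1139…
Total = £1,402,128.26 + £126,191.5434 + £208,080.1139… = £1,736,399.92

£1,736,399.92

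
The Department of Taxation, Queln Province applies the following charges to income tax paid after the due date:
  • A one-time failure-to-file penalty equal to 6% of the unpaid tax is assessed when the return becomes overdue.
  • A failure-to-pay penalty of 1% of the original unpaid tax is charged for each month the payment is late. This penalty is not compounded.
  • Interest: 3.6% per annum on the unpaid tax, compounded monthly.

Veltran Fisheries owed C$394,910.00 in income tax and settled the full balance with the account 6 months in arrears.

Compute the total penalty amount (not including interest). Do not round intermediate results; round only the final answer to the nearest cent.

Failure-to-file penalty: 6% × C$394,910.00 = C$23,694.60
Failure-to-pay penalty = 1% × C$394,910.00 × 6 mo = C$23,694.60
Total penalty = C$23,694.60 + C$23,694.60 = C$47,389.20

C$47,389.20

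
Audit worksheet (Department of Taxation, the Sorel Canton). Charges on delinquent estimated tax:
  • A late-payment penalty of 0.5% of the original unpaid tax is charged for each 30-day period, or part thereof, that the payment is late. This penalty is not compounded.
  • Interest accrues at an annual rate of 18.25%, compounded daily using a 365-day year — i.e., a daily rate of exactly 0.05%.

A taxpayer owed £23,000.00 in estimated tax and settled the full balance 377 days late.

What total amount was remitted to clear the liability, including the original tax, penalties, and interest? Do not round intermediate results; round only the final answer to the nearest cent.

£29,264.74

Penalty periods: ⌈377/30⌉ = 13; penalty = 13 × 0.5% × £23,000.00 = £1,495.00
Interest: £23,000.00 × ((1 + 0.0005)^377 − 1) = £23,000.00 × 0.20738020… = £4,769.7447…
Total = £23,000.00 + £1,495.0000 + £4,769.7447… = £29,264.74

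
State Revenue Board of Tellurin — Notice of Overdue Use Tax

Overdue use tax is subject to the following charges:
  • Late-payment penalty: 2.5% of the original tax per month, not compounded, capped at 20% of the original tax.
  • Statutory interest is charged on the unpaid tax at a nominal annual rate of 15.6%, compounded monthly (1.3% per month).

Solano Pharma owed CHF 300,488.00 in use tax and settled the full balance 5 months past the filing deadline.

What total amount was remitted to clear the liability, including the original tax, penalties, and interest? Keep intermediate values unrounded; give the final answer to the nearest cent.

CHF 358,095.19

Penalty: 5 × 2.5% × CHF 300,488.00 = CHF 37,561.00 (below the 20% cap of CHF 60,097.60)
Interest: CHF 300,488.00 × ((1 + 0.013)^5 − 1) = CHF 300,488.00 × 0.0667121… = CHF 20,046.1895…
Total = CHF 300,488.00 + CHF 37,561.0000 + CHF 20,046.1895… = CHF 358,095.19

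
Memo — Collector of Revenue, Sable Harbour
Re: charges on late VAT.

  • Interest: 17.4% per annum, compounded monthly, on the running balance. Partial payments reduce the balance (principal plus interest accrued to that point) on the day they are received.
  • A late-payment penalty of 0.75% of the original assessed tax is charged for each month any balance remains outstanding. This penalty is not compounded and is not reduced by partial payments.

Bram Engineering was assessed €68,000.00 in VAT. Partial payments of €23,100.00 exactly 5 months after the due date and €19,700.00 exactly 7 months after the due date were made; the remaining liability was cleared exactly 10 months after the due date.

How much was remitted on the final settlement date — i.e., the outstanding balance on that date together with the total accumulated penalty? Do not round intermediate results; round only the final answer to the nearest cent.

Monthly rate = 17.4% ÷ 12 = 1.45%
Balance at month 5: €68,000.0000 × (1 + 0.0145)^5 = €73,075.0581…
After €23,100.00 payment: €73,075.0581… − €23,100.00 = €49,975.0581…
Balance at month 7: €49,975.0581… × (1 + 0.0145)^2 = €51,434.8421…
After €19,700.00 payment: €51,434.8421… − €19,700.00 = €31,734.8421…
Balance at month 10: €31,734.8421… × (1 + 0.0145)^3 = €33,135.4212…
Penalty: 10 × 0.75% × €68,000.00 = €5,100.00
Final settlement = outstanding balance + penalty = €33,135.4212… + €5,100.00 = €38,235.42

€38,235.42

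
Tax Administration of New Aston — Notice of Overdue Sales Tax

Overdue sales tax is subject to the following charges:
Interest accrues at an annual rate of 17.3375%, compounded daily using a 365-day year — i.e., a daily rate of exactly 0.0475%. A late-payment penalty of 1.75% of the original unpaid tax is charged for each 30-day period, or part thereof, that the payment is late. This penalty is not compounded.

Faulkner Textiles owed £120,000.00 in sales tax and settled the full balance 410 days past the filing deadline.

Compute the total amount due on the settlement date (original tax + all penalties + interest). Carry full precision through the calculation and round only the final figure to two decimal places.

Penalty periods: ⌈410/30⌉ = 14; penalty = 14 × 1.75% × £120,000.00 = £29,400.00
Interest: £120,000.00 × ((1 + 0.000475)^410 − 1) = £120,000.00 × 0.21495102… = £25,794.1222…
Total = £120,000.00 + £29,400.0000 + £25,794.1222… = £175,194.12

£175,194.12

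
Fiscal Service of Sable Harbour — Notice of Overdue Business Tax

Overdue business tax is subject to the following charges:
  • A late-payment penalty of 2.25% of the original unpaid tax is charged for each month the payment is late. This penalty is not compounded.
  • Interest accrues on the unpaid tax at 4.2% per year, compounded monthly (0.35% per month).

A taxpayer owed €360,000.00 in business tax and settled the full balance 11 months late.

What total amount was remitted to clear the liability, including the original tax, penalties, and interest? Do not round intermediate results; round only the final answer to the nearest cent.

Late-payment penalty: 11 × 2.25% × €360,000.00 = €89,100.00
Interest: €360,000.00 × ((1 + 0.0035)^11 − 1) = €360,000.00 × 0.0391809… = €14,105.1147…
Total = €360,000.00 + €89,100.0000 + €14,105.1147… = €463,205.11

€463,205.11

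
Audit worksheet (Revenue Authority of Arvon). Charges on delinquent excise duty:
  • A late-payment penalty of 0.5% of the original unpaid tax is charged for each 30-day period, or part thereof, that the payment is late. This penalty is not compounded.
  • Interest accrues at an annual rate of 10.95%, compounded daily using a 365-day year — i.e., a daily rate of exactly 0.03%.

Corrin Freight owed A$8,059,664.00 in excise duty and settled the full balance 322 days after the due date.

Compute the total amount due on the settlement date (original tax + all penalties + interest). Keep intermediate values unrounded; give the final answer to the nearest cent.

Penalty periods: ⌈322/30⌉ = 11; penalty = 11 × 0.5% × A$8,059,664.00 = A$443,281.52
Interest: A$8,059,664.00 × ((1 + 0.0003)^322 − 1) = A$8,059,664.00 × 0.10140376… = A$817,280.2448…
Total = A$8,059,664.00 + A$443,281.5200 + A$817,280.2448… = A$9,320,225.76

A$9,320,225.76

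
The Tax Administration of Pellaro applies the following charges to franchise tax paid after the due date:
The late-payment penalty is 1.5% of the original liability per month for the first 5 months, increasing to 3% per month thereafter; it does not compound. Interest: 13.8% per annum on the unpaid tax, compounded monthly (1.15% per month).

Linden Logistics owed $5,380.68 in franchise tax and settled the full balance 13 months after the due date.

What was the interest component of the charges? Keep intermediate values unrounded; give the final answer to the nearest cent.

Interest: $5,380.68 × ((1 + 0.0115)^13 − 1) = $5,380.68 × 0.1602632… = $862.3252…

$862.33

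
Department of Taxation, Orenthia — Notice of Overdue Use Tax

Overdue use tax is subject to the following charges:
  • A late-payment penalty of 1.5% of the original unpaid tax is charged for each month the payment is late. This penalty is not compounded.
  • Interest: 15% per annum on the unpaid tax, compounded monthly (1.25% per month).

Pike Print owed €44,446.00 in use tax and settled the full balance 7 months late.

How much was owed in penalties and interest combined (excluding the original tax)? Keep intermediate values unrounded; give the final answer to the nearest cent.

€8,704.77

Late-payment penalty = 1.5% × €44,446.00 × 7 mo = €4,666.83
Interest: €44,446.00 × ((1 + 0.0125)^7 − 1) = €44,446.00 × 0.0908505… = €4,037.9400…
Penalties + interest = €4,666.8300 + €4,037.9400… = €8,704.77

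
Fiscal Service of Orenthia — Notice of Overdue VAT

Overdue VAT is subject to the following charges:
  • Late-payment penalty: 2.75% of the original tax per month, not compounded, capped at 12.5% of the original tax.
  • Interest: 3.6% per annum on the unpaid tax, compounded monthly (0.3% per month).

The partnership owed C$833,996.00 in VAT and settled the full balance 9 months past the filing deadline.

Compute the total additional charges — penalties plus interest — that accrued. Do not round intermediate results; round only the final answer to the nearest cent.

Penalty (uncapped): 9 × 2.75% × C$833,996.00 = C$206,414.01; cap = 12.5% × C$833,996.00 = C$104,249.50 → penalty = C$104,249.50
Interest: C$833,996.00 × ((1 + 0.003)^9 − 1) = C$833,996.00 × 0.0273263… = C$22,790.0067…
Penalties + interest = C$104,249.5000 + C$22,790.0067… = C$127,039.51

C$127,039.51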